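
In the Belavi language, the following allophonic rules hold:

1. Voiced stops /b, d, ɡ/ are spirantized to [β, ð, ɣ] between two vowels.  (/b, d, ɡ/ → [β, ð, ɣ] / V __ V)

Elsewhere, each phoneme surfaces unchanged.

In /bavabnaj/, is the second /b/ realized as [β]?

No

/b/ (between /a/ and /n/): rule 1 targets it, but not between two vowels → unchanged [b].
The actual realization is [b], not [β].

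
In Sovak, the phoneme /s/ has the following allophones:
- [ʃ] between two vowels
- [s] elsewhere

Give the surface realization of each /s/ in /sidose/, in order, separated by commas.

[s], [ʃ]

Occurrence 1 (position 1): no conditioning environment matches → elsewhere allophone [s].
Occurrence 2 (position 5): between two vowels → [ʃ].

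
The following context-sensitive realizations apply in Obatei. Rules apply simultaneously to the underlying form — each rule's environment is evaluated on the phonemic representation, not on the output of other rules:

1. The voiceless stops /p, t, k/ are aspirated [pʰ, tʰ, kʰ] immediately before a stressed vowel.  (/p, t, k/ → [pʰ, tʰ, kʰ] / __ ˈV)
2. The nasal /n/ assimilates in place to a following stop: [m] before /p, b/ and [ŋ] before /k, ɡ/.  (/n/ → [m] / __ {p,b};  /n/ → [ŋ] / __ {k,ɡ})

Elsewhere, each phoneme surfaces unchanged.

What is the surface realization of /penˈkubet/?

[peŋˈkʰubet]

/p/ — word-initial; rule 1 does not apply here → [p].
/e/ (between /p/ and /n/) is unaffected → [e].
/n/ (between /e/ and /k/) occurs before a labial or velar stop → [ŋ] by rule 2.
/k/ (between /n/ and /u/): immediately before a stressed vowel, so rule 1 applies → [kʰ].
/u/ — not in any rule's target class → [u].
/b/ (between /u/ and /e/) is unaffected → [b].
/e/ (between /b/ and /t/) is unaffected → [e].
/t/ — word-final; rule 1 does not apply here → [t].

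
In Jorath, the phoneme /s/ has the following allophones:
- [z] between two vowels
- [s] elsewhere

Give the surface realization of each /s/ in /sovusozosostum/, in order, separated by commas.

[s], [z], [z], [s]

Occurrence 1 (position 1): no conditioning environment matches → elsewhere allophone [s].
Occurrence 2 (position 5): between two vowels → [z].
Occurrence 3 (position 9): between two vowels → [z].
Occurrence 4 (position 11): no conditioning environment matches → elsewhere allophone [s].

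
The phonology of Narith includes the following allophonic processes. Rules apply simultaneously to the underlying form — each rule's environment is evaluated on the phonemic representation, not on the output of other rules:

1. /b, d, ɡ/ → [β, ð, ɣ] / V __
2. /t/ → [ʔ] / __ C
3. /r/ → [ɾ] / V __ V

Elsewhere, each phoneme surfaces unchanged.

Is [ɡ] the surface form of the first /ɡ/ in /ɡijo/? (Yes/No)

/ɡ/ (word-initial) fails the environment for rule 1, so it stays [ɡ].
The actual realization is [ɡ], which matches [ɡ].

Yes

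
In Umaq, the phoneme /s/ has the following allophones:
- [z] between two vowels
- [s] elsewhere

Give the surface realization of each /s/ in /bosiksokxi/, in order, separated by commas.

Occurrence 1 (position 3): between two vowels → [z].
Occurrence 2 (position 6): no conditioning environment matches → elsewhere allophone [s].

[z], [s]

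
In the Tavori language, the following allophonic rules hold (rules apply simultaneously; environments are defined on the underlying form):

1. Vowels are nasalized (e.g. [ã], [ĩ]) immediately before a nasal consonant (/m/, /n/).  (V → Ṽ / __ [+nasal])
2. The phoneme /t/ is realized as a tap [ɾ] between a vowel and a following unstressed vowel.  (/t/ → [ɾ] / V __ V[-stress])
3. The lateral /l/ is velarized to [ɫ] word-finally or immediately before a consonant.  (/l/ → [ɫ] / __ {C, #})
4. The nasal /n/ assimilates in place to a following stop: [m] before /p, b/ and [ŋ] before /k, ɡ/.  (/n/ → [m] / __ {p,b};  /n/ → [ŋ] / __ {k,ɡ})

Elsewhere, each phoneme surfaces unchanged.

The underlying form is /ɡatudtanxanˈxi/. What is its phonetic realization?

[ɡaɾudtãnxãnˈxi]

/a/ (between /ɡ/ and /t/): rule 1 targets it, but not before a nasal consonant → unchanged [a].
/t/ (between /a/ and /u/) occurs between a vowel and a following unstressed vowel → [ɾ] by rule 2.
/u/ (between /t/ and /d/) is in the target of rule 1 but the environment (before a nasal consonant) is not met → [u].
/t/ (between /d/ and /a/): rule 2 targets it, but not between a vowel and a following unstressed vowel → unchanged [t].
/a/ (between /t/ and /n/): before a nasal consonant, so rule 1 applies → [ã].
/n/ (between /a/ and /x/) fails the environment for rule 4, so it stays [n].
/a/ — between /x/ and /n/, before a nasal consonant — surfaces as [ã] (rule 1).
/n/ (between /a/ and /x/) is in the target of rule 4 but the environment (before a labial or velar stop) is not met → [n].
/i/ (word-final) is in the target of rule 1 but the environment (before a nasal consonant) is not met → [i].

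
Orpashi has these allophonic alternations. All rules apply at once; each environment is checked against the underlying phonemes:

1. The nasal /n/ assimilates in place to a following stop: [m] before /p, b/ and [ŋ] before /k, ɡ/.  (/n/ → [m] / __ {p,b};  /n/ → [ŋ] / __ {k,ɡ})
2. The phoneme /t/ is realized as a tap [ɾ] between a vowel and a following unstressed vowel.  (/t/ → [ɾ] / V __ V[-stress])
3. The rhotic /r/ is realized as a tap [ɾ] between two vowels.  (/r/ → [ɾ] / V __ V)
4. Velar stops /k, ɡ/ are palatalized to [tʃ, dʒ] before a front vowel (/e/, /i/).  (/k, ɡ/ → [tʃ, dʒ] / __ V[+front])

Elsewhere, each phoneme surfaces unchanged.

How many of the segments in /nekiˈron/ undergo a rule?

Segments that undergo a rule: /k/ → [tʃ] (rule 4); /r/ → [ɾ] (rule 3).
All other segments surface unchanged.

2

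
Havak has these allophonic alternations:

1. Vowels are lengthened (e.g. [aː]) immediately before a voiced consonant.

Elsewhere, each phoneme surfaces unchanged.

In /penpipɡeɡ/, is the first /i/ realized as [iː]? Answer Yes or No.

/i/ (between /p/ and /p/) fails the environment for rule 1, so it stays [i].
The actual realization is [i], not [iː].

No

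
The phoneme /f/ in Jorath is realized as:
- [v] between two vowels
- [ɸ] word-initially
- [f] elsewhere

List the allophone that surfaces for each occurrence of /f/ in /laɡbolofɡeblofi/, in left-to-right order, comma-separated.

Occurrence 1 (position 8): no conditioning environment matches → elsewhere allophone [f].
Occurrence 2 (position 14): between two vowels → [v].

[f], [v]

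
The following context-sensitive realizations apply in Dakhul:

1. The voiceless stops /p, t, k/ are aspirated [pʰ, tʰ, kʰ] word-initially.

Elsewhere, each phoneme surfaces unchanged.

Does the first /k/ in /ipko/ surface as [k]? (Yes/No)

Yes

/k/ (between /p/ and /o/) is in the target of rule 1 but the environment (word-initially) is not met → [k].
The actual realization is [k], which matches [k].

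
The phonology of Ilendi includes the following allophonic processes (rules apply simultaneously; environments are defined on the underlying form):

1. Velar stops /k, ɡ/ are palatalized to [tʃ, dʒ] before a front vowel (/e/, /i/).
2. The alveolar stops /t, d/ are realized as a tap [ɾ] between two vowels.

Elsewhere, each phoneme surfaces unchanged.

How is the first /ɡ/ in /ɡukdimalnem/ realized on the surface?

[ɡ]

/ɡ/ (word-initial) fails the environment for rule 1, so it stays [ɡ].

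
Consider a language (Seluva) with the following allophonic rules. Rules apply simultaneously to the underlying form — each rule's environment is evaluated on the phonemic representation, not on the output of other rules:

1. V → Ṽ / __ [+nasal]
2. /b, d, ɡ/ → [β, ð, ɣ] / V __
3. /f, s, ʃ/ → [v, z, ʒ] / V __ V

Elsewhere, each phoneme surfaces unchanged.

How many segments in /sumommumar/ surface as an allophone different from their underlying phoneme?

3

Segments that undergo a rule: /u/ → [ũ] (rule 1); /o/ → [õ] (rule 1); /u/ → [ũ] (rule 1).
All other segments surface unchanged.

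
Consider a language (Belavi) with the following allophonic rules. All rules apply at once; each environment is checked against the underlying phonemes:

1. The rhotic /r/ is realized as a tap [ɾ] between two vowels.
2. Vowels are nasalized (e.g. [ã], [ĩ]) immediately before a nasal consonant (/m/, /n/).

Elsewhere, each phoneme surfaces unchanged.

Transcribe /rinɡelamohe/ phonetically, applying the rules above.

/r/ (word-initial) is in the target of rule 1 but the environment (between two vowels) is not met → [r].
/i/ meets the environment for rule 2 (before a nasal consonant) → [ĩ].
/n/ (between /i/ and /ɡ/): no rule targets it → [n].
/ɡ/ (between /n/ and /e/) is unaffected → [ɡ].
/e/ (between /ɡ/ and /l/): rule 2 targets it, but not before a nasal consonant → unchanged [e].
/l/ — not in any rule's target class → [l].
Rule 2 applies to /a/ (between /l/ and /m/: before a nasal consonant) → [ã].
/m/ (between /a/ and /o/): no rule targets it → [m].
/o/ — between /m/ and /h/; rule 2 does not apply here → [o].
/h/ stays [h].
/e/ — word-final; rule 2 does not apply here → [e].

[rĩnɡelãmohe]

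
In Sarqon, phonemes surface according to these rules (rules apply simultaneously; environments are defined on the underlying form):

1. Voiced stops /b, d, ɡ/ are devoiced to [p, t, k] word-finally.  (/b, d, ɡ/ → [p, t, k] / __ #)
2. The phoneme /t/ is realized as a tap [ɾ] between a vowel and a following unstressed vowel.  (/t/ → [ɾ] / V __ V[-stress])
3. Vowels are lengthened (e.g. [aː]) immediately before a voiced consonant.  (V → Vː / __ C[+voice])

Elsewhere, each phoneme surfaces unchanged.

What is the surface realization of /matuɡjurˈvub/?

[maɾuːɡjuːrˈvuːp]

/m/ stays [m].
/a/ (between /m/ and /t/) is in the target of rule 3 but the environment (before a voiced consonant) is not met → [a].
Rule 2 applies to /t/ (between /a/ and /u/: between a vowel and a following unstressed vowel) → [ɾ].
/u/ (between /t/ and /ɡ/): before a voiced consonant, so rule 3 applies → [uː].
/ɡ/ (between /u/ and /j/): rule 1 targets it, but not word-finally → unchanged [ɡ].
/j/ (between /ɡ/ and /u/) is unaffected → [j].
/u/ — between /j/ and /r/, before a voiced consonant — surfaces as [uː] (rule 3).
/r/ (between /u/ and /v/) is unaffected → [r].
/v/ (between /r/ and /u/): no rule targets it → [v].
/u/ meets the environment for rule 3 (before a voiced consonant) → [uː].
/b/ (word-final): word-finally, so rule 1 applies → [p].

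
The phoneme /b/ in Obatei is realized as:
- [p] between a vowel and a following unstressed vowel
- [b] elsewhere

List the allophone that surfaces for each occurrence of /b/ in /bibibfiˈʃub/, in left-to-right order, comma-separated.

[b], [p], [b], [b]

Occurrence 1 (position 1): no conditioning environment matches → elsewhere allophone [b].
Occurrence 2 (position 3): between a vowel and a following unstressed vowel → [p].
Occurrence 3 (position 5): no conditioning environment matches → elsewhere allophone [b].
Occurrence 4 (position 10): no conditioning environment matches → elsewhere allophone [b].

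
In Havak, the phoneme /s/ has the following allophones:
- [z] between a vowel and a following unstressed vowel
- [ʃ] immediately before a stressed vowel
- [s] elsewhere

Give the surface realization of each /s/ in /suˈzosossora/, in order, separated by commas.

[s], [z], [s], [s]

Occurrence 1 (position 1): no conditioning environment matches → elsewhere allophone [s].
Occurrence 2 (position 5): between a vowel and a following unstressed vowel → [z].
Occurrence 3 (position 7): no conditioning environment matches → elsewhere allophone [s].
Occurrence 4 (position 8): no conditioning environment matches → elsewhere allophone [s].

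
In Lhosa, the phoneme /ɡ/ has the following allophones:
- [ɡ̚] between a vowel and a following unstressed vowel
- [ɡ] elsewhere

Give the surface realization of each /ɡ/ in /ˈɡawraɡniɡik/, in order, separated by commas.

Occurrence 1 (position 1): no conditioning environment matches → elsewhere allophone [ɡ].
Occurrence 2 (position 6): no conditioning environment matches → elsewhere allophone [ɡ].
Occurrence 3 (position 9): between a vowel and a following unstressed vowel → [ɡ̚].

[ɡ], [ɡ], [ɡ̚]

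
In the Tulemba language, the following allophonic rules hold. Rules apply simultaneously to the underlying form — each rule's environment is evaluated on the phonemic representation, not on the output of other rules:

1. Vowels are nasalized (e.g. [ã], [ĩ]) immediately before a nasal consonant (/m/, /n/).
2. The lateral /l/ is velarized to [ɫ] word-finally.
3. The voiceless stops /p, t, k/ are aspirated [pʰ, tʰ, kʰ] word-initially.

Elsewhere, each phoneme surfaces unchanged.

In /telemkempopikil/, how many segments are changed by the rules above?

4

Segments that undergo a rule: /t/ → [tʰ] (rule 3); /e/ → [ẽ] (rule 1); /e/ → [ẽ] (rule 1); /l/ → [ɫ] (rule 2).
All other segments surface unchanged.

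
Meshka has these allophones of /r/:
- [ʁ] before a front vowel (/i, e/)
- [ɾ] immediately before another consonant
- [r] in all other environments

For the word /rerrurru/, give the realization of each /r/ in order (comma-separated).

[ʁ], [ɾ], [r], [ɾ], [r]

Occurrence 1 (position 1): before a front vowel (/i, e/) → [ʁ].
Occurrence 2 (position 3): immediately before another consonant → [ɾ].
Occurrence 3 (position 4): no conditioning environment matches → elsewhere allophone [r].
Occurrence 4 (position 6): immediately before another consonant → [ɾ].
Occurrence 5 (position 7): no conditioning environment matches → elsewhere allophone [r].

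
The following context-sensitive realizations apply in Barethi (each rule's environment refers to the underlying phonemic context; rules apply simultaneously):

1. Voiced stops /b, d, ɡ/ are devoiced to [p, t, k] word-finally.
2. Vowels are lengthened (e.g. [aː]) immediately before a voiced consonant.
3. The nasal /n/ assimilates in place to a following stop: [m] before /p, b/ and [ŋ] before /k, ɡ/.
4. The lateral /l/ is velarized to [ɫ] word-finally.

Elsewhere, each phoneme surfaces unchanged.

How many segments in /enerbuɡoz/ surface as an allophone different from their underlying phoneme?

4

Segments that undergo a rule: /e/ → [eː] (rule 2); /e/ → [eː] (rule 2); /u/ → [uː] (rule 2); /o/ → [oː] (rule 2).
All other segments surface unchanged.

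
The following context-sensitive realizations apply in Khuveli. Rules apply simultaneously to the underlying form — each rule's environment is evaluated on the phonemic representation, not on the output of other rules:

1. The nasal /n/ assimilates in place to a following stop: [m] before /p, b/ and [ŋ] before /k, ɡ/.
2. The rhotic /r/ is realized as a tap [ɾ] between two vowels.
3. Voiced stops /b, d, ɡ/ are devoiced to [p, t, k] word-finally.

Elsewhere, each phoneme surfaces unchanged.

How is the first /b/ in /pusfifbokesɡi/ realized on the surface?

/b/ (between /f/ and /o/) is in the target of rule 3 but the environment (word-finally) is not met → [b].

[b]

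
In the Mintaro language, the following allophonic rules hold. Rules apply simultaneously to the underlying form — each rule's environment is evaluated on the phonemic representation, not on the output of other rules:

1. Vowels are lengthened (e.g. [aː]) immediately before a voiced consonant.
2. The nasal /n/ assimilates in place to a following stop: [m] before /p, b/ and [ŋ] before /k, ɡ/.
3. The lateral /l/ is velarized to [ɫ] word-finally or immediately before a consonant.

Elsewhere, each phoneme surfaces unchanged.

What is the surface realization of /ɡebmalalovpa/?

[ɡeːbmaːlaːloːvpa]

/ɡ/ (word-initial) is unaffected → [ɡ].
/e/ (between /ɡ/ and /b/): before a voiced consonant, so rule 1 applies → [eː].
/b/ (between /e/ and /m/): no rule targets it → [b].
/m/ — not in any rule's target class → [m].
Rule 1 applies to /a/ (between /m/ and /l/: before a voiced consonant) → [aː].
/l/ — between /a/ and /a/; rule 3 does not apply here → [l].
/a/ (between /l/ and /l/) occurs before a voiced consonant → [aː] by rule 1.
/l/ (between /a/ and /o/) is in the target of rule 3 but the environment (word-finally or immediately before a consonant) is not met → [l].
/o/ meets the environment for rule 1 (before a voiced consonant) → [oː].
/v/ (between /o/ and /p/): no rule targets it → [v].
/p/ — not in any rule's target class → [p].
/a/ (word-final) is in the target of rule 1 but the environment (before a voiced consonant) is not met → [a].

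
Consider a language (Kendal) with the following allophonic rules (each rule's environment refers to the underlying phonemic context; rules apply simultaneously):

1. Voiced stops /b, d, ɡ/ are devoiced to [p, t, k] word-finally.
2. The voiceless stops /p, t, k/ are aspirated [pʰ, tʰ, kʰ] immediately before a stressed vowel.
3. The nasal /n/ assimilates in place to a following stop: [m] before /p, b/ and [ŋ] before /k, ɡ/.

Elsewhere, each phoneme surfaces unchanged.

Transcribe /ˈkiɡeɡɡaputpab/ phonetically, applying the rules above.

Rule 2 applies to /k/ (word-initial: immediately before a stressed vowel) → [kʰ].
/ɡ/ (between /i/ and /e/) is in the target of rule 1 but the environment (word-finally) is not met → [ɡ].
/ɡ/ (between /e/ and /ɡ/) fails the environment for rule 1, so it stays [ɡ].
/ɡ/ (between /ɡ/ and /a/): rule 1 targets it, but not word-finally → unchanged [ɡ].
/p/ (between /a/ and /u/): rule 2 targets it, but not immediately before a stressed vowel → unchanged [p].
/t/ — between /u/ and /p/; rule 2 does not apply here → [t].
/p/ (between /t/ and /a/): rule 2 targets it, but not immediately before a stressed vowel → unchanged [p].
/b/ (word-final) occurs word-finally → [p] by rule 1.

[ˈkʰiɡeɡɡaputpap]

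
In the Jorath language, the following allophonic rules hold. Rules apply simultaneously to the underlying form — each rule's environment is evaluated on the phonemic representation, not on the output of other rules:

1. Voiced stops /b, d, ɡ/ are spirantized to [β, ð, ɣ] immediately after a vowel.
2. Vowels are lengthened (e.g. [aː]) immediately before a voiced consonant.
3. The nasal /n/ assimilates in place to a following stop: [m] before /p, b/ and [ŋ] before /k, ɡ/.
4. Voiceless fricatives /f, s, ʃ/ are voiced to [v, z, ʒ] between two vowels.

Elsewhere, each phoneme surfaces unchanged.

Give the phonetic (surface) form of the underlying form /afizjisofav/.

/a/ — word-initial; rule 2 does not apply here → [a].
/f/ (between /a/ and /i/) occurs between two vowels → [v] by rule 4.
/i/ (between /f/ and /z/) occurs before a voiced consonant → [iː] by rule 2.
/i/ (between /j/ and /s/): rule 2 targets it, but not before a voiced consonant → unchanged [i].
Rule 4 applies to /s/ (between /i/ and /o/: between two vowels) → [z].
/o/ (between /s/ and /f/): rule 2 targets it, but not before a voiced consonant → unchanged [o].
/f/ (between /o/ and /a/): between two vowels, so rule 4 applies → [v].
Rule 2 applies to /a/ (between /f/ and /v/: before a voiced consonant) → [aː].

[aviːzjizovaːv]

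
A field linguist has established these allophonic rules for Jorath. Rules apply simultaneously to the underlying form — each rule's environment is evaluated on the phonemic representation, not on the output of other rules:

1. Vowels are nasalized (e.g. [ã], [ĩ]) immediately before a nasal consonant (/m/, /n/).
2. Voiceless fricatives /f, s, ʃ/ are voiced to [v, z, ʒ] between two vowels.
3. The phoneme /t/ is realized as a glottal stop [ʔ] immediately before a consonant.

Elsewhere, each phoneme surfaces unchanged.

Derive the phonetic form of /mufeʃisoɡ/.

[muveʒizoɡ]

/m/ (word-initial): no rule targets it → [m].
/u/ — between /m/ and /f/; rule 1 does not apply here → [u].
/f/ (between /u/ and /e/) occurs between two vowels → [v] by rule 2.
/e/ — between /f/ and /ʃ/; rule 1 does not apply here → [e].
/ʃ/ (between /e/ and /i/) occurs between two vowels → [ʒ] by rule 2.
/i/ (between /ʃ/ and /s/) is in the target of rule 1 but the environment (before a nasal consonant) is not met → [i].
/s/ meets the environment for rule 2 (between two vowels) → [z].
/o/ (between /s/ and /ɡ/): rule 1 targets it, but not before a nasal consonant → unchanged [o].
/ɡ/ (word-final): no rule targets it → [ɡ].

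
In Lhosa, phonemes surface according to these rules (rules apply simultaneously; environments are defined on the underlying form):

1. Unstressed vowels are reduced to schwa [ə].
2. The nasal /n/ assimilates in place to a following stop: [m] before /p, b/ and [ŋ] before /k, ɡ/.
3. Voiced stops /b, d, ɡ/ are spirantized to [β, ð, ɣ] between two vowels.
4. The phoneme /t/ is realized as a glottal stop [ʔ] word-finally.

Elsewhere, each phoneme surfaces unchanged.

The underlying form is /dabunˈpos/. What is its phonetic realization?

[dəβəmˈpos]

/d/ (word-initial) fails the environment for rule 3, so it stays [d].
/a/ (between /d/ and /b/): in an unstressed syllable, so rule 1 applies → [ə].
/b/ (between /a/ and /u/): between two vowels, so rule 3 applies → [β].
/u/ — between /b/ and /n/, in an unstressed syllable — surfaces as [ə] (rule 1).
/n/ — between /u/ and /p/, before a labial or velar stop — surfaces as [m] (rule 2).
/p/ — not in any rule's target class → [p].
/o/ (between /p/ and /s/) fails the environment for rule 1, so it stays [o].
/s/ (word-final) is unaffected → [s].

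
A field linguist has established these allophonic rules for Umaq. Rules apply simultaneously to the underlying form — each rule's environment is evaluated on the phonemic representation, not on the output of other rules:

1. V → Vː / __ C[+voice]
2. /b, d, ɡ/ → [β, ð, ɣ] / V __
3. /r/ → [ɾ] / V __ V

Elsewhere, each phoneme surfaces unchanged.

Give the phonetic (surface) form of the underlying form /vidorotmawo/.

/i/ (between /v/ and /d/): before a voiced consonant, so rule 1 applies → [iː].
/d/ (between /i/ and /o/): immediately after a vowel, so rule 2 applies → [ð].
Rule 1 applies to /o/ (between /d/ and /r/: before a voiced consonant) → [oː].
/r/ (between /o/ and /o/): between two vowels, so rule 3 applies → [ɾ].
/o/ (between /r/ and /t/): rule 1 targets it, but not before a voiced consonant → unchanged [o].
/a/ — between /m/ and /w/, before a voiced consonant — surfaces as [aː] (rule 1).
/o/ (word-final) fails the environment for rule 1, so it stays [o].

[viːðoːɾotmaːwo]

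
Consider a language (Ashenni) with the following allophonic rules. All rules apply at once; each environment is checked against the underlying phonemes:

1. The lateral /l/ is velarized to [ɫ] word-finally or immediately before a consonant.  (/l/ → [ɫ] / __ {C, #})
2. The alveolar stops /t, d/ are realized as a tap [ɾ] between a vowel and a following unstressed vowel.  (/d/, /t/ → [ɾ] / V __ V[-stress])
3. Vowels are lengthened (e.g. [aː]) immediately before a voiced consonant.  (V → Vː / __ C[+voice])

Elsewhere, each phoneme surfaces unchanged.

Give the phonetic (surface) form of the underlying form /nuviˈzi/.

/u/ (between /n/ and /v/) occurs before a voiced consonant → [uː] by rule 3.
/i/ (between /v/ and /z/) occurs before a voiced consonant → [iː] by rule 3.
/i/ (word-final): rule 3 targets it, but not before a voiced consonant → unchanged [i].

[nuːviːˈzi]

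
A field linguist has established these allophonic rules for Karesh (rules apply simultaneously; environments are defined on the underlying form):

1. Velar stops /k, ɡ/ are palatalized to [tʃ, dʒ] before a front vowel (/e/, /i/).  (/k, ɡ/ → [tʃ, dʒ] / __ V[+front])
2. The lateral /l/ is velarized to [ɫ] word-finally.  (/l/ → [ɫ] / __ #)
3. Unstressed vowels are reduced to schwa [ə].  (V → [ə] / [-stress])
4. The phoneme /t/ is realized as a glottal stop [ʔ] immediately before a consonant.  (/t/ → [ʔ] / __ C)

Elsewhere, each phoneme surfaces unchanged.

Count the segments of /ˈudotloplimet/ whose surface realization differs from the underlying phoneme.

5

Segments that undergo a rule: /o/ → [ə] (rule 3); /t/ → [ʔ] (rule 4); /o/ → [ə] (rule 3); /i/ → [ə] (rule 3); /e/ → [ə] (rule 3).
All other segments surface unchanged.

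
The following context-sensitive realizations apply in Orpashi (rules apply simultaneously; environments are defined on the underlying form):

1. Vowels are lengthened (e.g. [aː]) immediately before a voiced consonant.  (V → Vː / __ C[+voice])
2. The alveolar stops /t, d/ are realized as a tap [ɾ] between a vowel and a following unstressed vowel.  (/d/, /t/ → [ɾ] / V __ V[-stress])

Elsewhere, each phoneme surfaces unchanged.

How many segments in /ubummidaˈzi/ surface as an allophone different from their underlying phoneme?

5

Segments that undergo a rule: /u/ → [uː] (rule 1); /u/ → [uː] (rule 1); /i/ → [iː] (rule 1); /d/ → [ɾ] (rule 2); /a/ → [aː] (rule 1).
All other segments surface unchanged.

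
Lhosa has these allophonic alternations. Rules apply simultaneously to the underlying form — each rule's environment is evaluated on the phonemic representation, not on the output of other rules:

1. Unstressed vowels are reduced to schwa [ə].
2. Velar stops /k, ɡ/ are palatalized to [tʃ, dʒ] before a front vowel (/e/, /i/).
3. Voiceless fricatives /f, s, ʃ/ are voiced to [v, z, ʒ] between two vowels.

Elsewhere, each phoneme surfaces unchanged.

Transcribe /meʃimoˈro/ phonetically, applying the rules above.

[məʒəməˈro]

/m/ (word-initial): no rule targets it → [m].
/e/ — between /m/ and /ʃ/, in an unstressed syllable — surfaces as [ə] (rule 1).
/ʃ/ meets the environment for rule 3 (between two vowels) → [ʒ].
/i/ meets the environment for rule 1 (in an unstressed syllable) → [ə].
/m/ (between /i/ and /o/): no rule targets it → [m].
/o/ — between /m/ and /r/, in an unstressed syllable — surfaces as [ə] (rule 1).
/r/ (between /o/ and /o/) is unaffected → [r].
/o/ (word-final): rule 1 targets it, but not in an unstressed syllable → unchanged [o].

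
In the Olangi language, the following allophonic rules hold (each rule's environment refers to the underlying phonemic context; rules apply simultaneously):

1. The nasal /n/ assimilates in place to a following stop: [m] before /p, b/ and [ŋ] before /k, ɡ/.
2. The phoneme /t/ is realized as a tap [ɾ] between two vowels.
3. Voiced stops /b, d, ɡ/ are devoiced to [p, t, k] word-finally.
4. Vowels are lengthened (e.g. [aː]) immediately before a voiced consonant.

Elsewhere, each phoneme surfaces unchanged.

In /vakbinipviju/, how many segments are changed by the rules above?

Segments that undergo a rule: /i/ → [iː] (rule 4); /i/ → [iː] (rule 4).
All other segments surface unchanged.

2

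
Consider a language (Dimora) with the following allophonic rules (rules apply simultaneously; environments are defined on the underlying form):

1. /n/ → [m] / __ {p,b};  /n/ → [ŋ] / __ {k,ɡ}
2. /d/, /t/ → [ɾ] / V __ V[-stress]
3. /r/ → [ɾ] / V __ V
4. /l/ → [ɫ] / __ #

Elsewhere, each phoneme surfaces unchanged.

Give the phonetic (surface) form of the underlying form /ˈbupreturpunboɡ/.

[ˈbupreɾurpumboɡ]

/r/ (between /p/ and /e/) fails the environment for rule 3, so it stays [r].
/t/ meets the environment for rule 2 (between a vowel and a following unstressed vowel) → [ɾ].
/r/ (between /u/ and /p/) is in the target of rule 3 but the environment (between two vowels) is not met → [r].
/n/ (between /u/ and /b/) occurs before a labial or velar stop → [m] by rule 1.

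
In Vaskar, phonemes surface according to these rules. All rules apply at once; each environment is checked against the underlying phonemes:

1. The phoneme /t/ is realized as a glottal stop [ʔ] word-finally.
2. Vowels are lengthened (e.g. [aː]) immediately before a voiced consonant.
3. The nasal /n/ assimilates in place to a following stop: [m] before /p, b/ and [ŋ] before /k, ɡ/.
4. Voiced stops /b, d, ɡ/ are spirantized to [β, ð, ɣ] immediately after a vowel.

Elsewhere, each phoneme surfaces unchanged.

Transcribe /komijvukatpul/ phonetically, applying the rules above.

[koːmiːjvukatpuːl]

/k/ (word-initial) is unaffected → [k].
Rule 2 applies to /o/ (between /k/ and /m/: before a voiced consonant) → [oː].
/m/ (between /o/ and /i/) is unaffected → [m].
/i/ — between /m/ and /j/, before a voiced consonant — surfaces as [iː] (rule 2).
/j/ stays [j].
/v/ — not in any rule's target class → [v].
/u/ — between /v/ and /k/; rule 2 does not apply here → [u].
/k/ (between /u/ and /a/) is unaffected → [k].
/a/ (between /k/ and /t/): rule 2 targets it, but not before a voiced consonant → unchanged [a].
/t/ (between /a/ and /p/): rule 1 targets it, but not word-finally → unchanged [t].
/p/ (between /t/ and /u/): no rule targets it → [p].
/u/ meets the environment for rule 2 (before a voiced consonant) → [uː].
/l/ (word-final): no rule targets it → [l].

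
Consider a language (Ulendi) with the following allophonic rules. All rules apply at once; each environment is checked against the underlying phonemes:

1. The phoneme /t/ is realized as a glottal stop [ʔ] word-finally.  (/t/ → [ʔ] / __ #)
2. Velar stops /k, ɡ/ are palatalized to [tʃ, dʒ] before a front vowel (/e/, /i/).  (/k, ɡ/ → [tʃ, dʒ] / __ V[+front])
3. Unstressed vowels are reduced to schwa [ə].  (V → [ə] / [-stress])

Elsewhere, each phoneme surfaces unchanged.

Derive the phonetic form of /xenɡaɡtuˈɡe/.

/x/ (word-initial): no rule targets it → [x].
/e/ meets the environment for rule 3 (in an unstressed syllable) → [ə].
/n/ (between /e/ and /ɡ/) is unaffected → [n].
/ɡ/ (between /n/ and /a/): rule 2 targets it, but not before a front vowel → unchanged [ɡ].
Rule 3 applies to /a/ (between /ɡ/ and /ɡ/: in an unstressed syllable) → [ə].
/ɡ/ (between /a/ and /t/) fails the environment for rule 2, so it stays [ɡ].
/t/ — between /ɡ/ and /u/; rule 1 does not apply here → [t].
/u/ (between /t/ and /ɡ/) occurs in an unstressed syllable → [ə] by rule 3.
/ɡ/ meets the environment for rule 2 (before a front vowel) → [dʒ].
/e/ (word-final) is in the target of rule 3 but the environment (in an unstressed syllable) is not met → [e].

[xənɡəɡtəˈdʒe]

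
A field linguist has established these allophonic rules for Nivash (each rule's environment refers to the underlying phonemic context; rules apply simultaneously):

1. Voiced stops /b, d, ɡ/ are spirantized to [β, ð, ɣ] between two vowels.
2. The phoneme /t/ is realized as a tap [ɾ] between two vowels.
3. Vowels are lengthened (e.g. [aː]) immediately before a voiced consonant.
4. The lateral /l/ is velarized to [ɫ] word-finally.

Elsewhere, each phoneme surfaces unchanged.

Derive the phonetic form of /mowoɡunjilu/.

/m/ — not in any rule's target class → [m].
/o/ — between /m/ and /w/, before a voiced consonant — surfaces as [oː] (rule 3).
/w/ (between /o/ and /o/) is unaffected → [w].
/o/ (between /w/ and /ɡ/): before a voiced consonant, so rule 3 applies → [oː].
/ɡ/ meets the environment for rule 1 (between two vowels) → [ɣ].
/u/ (between /ɡ/ and /n/): before a voiced consonant, so rule 3 applies → [uː].
/n/ stays [n].
/j/ stays [j].
/i/ — between /j/ and /l/, before a voiced consonant — surfaces as [iː] (rule 3).
/l/ (between /i/ and /u/) fails the environment for rule 4, so it stays [l].
/u/ (word-final) fails the environment for rule 3, so it stays [u].

[moːwoːɣuːnjiːlu]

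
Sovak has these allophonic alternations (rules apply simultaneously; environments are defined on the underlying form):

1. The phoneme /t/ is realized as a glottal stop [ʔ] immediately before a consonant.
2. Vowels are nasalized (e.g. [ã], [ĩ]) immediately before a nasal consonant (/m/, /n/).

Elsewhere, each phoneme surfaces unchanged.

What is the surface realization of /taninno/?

[tãnĩnno]

/t/ (word-initial) fails the environment for rule 1, so it stays [t].
/a/ — between /t/ and /n/, before a nasal consonant — surfaces as [ã] (rule 2).
Rule 2 applies to /i/ (between /n/ and /n/: before a nasal consonant) → [ĩ].
/o/ (word-final): rule 2 targets it, but not before a nasal consonant → unchanged [o].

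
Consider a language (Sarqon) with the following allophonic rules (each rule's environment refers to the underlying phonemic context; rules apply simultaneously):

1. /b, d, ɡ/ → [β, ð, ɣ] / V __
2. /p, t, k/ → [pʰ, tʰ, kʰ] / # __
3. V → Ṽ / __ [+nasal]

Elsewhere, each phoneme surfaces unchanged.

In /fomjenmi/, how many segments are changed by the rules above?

2

Segments that undergo a rule: /o/ → [õ] (rule 3); /e/ → [ẽ] (rule 3).
All other segments surface unchanged.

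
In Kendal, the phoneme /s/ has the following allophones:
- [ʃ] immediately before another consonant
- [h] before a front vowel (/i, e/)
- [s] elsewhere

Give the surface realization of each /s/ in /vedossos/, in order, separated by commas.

Occurrence 1 (position 5): immediately before another consonant → [ʃ].
Occurrence 2 (position 6): no conditioning environment matches → elsewhere allophone [s].
Occurrence 3 (position 8): no conditioning environment matches → elsewhere allophone [s].

[ʃ], [s], [s]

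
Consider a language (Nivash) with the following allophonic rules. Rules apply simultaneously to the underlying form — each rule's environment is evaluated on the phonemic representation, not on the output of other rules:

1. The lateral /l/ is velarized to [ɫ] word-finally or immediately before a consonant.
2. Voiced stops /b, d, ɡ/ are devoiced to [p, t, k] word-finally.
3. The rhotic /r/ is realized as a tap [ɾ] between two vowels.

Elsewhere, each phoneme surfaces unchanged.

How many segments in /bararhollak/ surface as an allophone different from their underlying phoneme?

Segments that undergo a rule: /r/ → [ɾ] (rule 3); /l/ → [ɫ] (rule 1).
All other segments surface unchanged.

2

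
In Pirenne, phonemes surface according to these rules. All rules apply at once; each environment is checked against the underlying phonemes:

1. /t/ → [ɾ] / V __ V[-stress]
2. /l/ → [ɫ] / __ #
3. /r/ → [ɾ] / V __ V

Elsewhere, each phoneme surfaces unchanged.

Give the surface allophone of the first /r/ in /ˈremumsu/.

[r]

/r/ (word-initial) fails the environment for rule 3, so it stays [r].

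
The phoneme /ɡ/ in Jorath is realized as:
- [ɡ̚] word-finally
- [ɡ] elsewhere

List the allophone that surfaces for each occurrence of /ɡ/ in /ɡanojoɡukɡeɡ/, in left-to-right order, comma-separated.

[ɡ], [ɡ], [ɡ], [ɡ̚]

Occurrence 1 (position 1): no conditioning environment matches → elsewhere allophone [ɡ].
Occurrence 2 (position 7): no conditioning environment matches → elsewhere allophone [ɡ].
Occurrence 3 (position 10): no conditioning environment matches → elsewhere allophone [ɡ].
Occurrence 4 (position 12): word-finally → [ɡ̚].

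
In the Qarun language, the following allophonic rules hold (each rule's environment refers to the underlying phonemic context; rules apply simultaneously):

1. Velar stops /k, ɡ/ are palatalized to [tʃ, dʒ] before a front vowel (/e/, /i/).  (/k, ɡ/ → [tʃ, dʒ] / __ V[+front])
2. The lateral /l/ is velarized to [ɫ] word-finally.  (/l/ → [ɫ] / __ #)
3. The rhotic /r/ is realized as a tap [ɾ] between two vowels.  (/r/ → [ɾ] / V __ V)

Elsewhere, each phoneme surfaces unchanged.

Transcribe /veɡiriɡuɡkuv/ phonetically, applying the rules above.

[vedʒiɾiɡuɡkuv]

/v/ — not in any rule's target class → [v].
/e/ (between /v/ and /ɡ/) is unaffected → [e].
/ɡ/ (between /e/ and /i/): before a front vowel, so rule 1 applies → [dʒ].
/i/ stays [i].
/r/ (between /i/ and /i/) occurs between two vowels → [ɾ] by rule 3.
/i/ — not in any rule's target class → [i].
/ɡ/ (between /i/ and /u/): rule 1 targets it, but not before a front vowel → unchanged [ɡ].
/u/ (between /ɡ/ and /ɡ/): no rule targets it → [u].
/ɡ/ (between /u/ and /k/) is in the target of rule 1 but the environment (before a front vowel) is not met → [ɡ].
/k/ (between /ɡ/ and /u/) is in the target of rule 1 but the environment (before a front vowel) is not met → [k].
/u/ (between /k/ and /v/): no rule targets it → [u].
/v/ (word-final): no rule targets it → [v].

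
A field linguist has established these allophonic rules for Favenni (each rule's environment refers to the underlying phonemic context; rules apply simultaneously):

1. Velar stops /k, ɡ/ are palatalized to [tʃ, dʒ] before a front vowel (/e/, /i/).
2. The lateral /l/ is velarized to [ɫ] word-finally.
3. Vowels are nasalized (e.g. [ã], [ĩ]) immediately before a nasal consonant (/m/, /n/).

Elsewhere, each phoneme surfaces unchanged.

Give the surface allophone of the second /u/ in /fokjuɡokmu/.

/u/ (word-final) fails the environment for rule 3, so it stays [u].

[u]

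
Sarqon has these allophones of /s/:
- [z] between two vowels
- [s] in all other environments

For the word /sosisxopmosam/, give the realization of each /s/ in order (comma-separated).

Occurrence 1 (position 1): no conditioning environment matches → elsewhere allophone [s].
Occurrence 2 (position 3): between two vowels → [z].
Occurrence 3 (position 5): no conditioning environment matches → elsewhere allophone [s].
Occurrence 4 (position 11): between two vowels → [z].

[s], [z], [s], [z]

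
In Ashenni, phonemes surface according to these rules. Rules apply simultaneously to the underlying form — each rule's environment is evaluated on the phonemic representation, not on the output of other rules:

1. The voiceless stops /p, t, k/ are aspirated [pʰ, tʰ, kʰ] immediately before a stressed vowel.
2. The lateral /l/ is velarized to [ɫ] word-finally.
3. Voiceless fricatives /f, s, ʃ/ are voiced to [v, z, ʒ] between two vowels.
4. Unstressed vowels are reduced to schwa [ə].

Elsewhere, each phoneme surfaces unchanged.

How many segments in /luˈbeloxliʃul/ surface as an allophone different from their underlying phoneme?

6

Segments that undergo a rule: /u/ → [ə] (rule 4); /o/ → [ə] (rule 4); /i/ → [ə] (rule 4); /ʃ/ → [ʒ] (rule 3); /u/ → [ə] (rule 4); /l/ → [ɫ] (rule 2).
All other segments surface unchanged.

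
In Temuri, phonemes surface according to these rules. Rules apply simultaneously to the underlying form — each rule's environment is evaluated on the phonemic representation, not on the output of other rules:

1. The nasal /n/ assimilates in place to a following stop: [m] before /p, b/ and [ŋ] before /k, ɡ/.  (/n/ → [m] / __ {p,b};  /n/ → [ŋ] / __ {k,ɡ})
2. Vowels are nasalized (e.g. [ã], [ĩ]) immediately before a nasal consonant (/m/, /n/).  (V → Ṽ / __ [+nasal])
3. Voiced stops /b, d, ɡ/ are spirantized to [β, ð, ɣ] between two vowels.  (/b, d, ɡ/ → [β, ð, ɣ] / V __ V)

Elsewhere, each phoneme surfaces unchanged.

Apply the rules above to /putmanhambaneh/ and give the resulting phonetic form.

[putmãnhãmbãneh]

/u/ (between /p/ and /t/) is in the target of rule 2 but the environment (before a nasal consonant) is not met → [u].
/a/ meets the environment for rule 2 (before a nasal consonant) → [ã].
/n/ — between /a/ and /h/; rule 1 does not apply here → [n].
/a/ meets the environment for rule 2 (before a nasal consonant) → [ã].
/b/ (between /m/ and /a/) fails the environment for rule 3, so it stays [b].
/a/ (between /b/ and /n/): before a nasal consonant, so rule 2 applies → [ã].
/n/ — between /a/ and /e/; rule 1 does not apply here → [n].
/e/ (between /n/ and /h/) fails the environment for rule 2, so it stays [e].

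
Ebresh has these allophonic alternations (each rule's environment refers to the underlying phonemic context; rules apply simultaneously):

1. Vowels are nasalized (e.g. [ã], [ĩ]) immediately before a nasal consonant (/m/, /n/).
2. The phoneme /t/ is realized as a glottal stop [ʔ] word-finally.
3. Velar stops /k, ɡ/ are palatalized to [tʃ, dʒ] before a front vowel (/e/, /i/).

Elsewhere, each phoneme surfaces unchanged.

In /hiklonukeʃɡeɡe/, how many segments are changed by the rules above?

4

Segments that undergo a rule: /o/ → [õ] (rule 1); /k/ → [tʃ] (rule 3); /ɡ/ → [dʒ] (rule 3); /ɡ/ → [dʒ] (rule 3).
All other segments surface unchanged.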